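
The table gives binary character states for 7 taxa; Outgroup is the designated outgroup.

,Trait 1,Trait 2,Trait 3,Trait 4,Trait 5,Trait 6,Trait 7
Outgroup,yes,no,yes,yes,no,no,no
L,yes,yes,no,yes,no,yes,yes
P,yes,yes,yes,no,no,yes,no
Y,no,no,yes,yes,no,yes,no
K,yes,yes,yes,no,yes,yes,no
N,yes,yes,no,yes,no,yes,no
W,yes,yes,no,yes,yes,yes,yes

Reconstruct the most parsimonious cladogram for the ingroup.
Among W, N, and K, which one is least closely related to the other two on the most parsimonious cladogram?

Character polarity is set by the outgroup: the derived state is whichever differs from the outgroup's state, so for Trait 1, Trait 3, Trait 4 the derived state is 'no', and for the remaining characters it is 'yes'.
Trait 1: derived state 'no' in Y only — an autapomorphy, so it tells us nothing about relationships among taxa.
Only K, L, N, P, and W show the derived state 'yes' for Trait 2, supporting them as a clade.
Trait 3: derived state 'no' in L, N, and W only — synapomorphy for {L, N, W}.
Only K and P show the derived state 'no' for Trait 4, supporting them as a clade.
Trait 5 groups K and W, which is incompatible with the clades supported by the remaining characters; treating it as convergent (homoplasy) costs fewer steps than any alternative tree.
All ingroup taxa share the derived state 'yes' for Trait 6; it defines the ingroup but does not resolve relationships within it.
Trait 7 (derived state 'yes') is shared by L and W — a synapomorphy uniting that clade.
Most parsimonious ingroup topology: ((((L,W),N),(P,K)),Y).
W and N share a more recent common ancestor with each other than either does with K, so K is the least closely related of the three.

K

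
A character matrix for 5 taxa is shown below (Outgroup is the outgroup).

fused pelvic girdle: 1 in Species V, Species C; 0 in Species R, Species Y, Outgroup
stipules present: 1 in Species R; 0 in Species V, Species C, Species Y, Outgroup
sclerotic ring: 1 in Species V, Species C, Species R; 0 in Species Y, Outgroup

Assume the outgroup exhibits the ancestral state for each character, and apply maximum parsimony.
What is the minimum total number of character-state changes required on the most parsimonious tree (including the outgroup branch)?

The outgroup has state '0' for every character, so '1' is the derived state throughout.
fused pelvic girdle: derived state '1' in Species C and Species V only — synapomorphy for {Species C, Species V}.
stipules present (derived state '1') is unique to Species R (autapomorphy; uninformative for grouping).
Only Species C, Species R, and Species V show the derived state '1' for sclerotic ring, supporting them as a clade.
Most parsimonious ingroup topology: (((Species C,Species V),Species R),Species Y).
Changes per character on this tree: fused pelvic girdle: 1; stipules present: 1; sclerotic ring: 1.
Total = 3.

3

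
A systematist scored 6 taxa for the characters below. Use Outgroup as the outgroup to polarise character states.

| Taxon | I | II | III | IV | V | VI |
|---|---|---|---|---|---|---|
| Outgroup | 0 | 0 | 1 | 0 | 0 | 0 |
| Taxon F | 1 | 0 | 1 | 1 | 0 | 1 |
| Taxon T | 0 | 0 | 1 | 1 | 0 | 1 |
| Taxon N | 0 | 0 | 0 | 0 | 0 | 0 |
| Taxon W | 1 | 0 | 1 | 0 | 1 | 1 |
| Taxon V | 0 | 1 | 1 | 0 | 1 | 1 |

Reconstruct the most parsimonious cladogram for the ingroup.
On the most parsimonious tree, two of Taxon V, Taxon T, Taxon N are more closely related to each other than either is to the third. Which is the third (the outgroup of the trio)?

Character polarity is set by the outgroup: the derived state is whichever differs from the outgroup's state, so for III the derived state is '0', and for the remaining characters it is '1'.
I groups Taxon F and Taxon W, which is incompatible with the clades supported by the remaining characters; treating it as convergent (homoplasy) costs fewer steps than any alternative tree.
II (derived state '1') is unique to Taxon V (autapomorphy; uninformative for grouping).
III: derived state '0' in Taxon N only — an autapomorphy, so it tells us nothing about relationships among taxa.
IV: derived state '1' in Taxon F and Taxon T only — synapomorphy for {Taxon F, Taxon T}.
Only Taxon V and Taxon W show the derived state '1' for V, supporting them as a clade.
Only Taxon F, Taxon T, Taxon V, and Taxon W show the derived state '1' for VI, supporting them as a clade.
Most parsimonious ingroup topology: (((Taxon F,Taxon T),(Taxon W,Taxon V)),Taxon N).
Taxon V and Taxon T share a more recent common ancestor with each other than either does with Taxon N, so Taxon N is the least closely related of the three.

Taxon N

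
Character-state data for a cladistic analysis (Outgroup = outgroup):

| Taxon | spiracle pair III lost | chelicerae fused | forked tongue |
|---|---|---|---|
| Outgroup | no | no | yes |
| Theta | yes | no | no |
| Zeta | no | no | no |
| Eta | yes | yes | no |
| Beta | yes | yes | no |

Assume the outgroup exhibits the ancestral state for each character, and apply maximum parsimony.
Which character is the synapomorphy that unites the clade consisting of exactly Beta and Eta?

Character polarity is set by the outgroup: the derived state is whichever differs from the outgroup's state, so for forked tongue the derived state is 'no', and for the remaining characters it is 'yes'.
spiracle pair III lost: derived state 'yes' in Beta, Eta, and Theta only — synapomorphy for {Beta, Eta, Theta}.
chelicerae fused: derived state 'yes' in Beta and Eta only — synapomorphy for {Beta, Eta}.
All ingroup taxa share the derived state 'no' for forked tongue; it defines the ingroup but does not resolve relationships within it.
Most parsimonious ingroup topology: ((Theta,(Eta,Beta)),Zeta).
The clade {Beta, Eta} is supported by chelicerae fused: its derived state 'yes' occurs in exactly those taxa and in no other taxon (including the outgroup).

chelicerae fused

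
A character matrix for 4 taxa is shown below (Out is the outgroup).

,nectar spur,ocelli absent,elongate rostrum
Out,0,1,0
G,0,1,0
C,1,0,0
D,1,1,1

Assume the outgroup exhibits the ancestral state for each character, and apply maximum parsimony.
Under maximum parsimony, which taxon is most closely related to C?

Character polarity is set by the outgroup: the derived state is whichever differs from the outgroup's state, so for ocelli absent the derived state is '0', and for the remaining characters it is '1'.
Only C and D show the derived state '1' for nectar spur, supporting them as a clade.
ocelli absent (derived state '0') is unique to C (autapomorphy; uninformative for grouping).
elongate rostrum: derived state '1' in D only — an autapomorphy, so it tells us nothing about relationships among taxa.
Most parsimonious ingroup topology: (G,(C,D)).
C and D form a cherry on this tree, so they are sister taxa.

D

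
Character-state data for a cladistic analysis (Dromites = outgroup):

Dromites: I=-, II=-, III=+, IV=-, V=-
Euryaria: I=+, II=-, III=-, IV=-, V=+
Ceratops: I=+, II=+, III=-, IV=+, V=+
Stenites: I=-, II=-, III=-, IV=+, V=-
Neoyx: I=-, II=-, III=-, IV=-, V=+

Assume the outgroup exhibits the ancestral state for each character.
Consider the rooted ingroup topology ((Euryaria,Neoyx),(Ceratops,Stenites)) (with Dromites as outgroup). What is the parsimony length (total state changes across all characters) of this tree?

Map each character onto ((Euryaria,Neoyx),(Ceratops,Stenites)) (rooted by Dromites) and count the minimum state changes it requires (Fitch parsimony):
I: 2; II: 1; III: 1; IV: 1; V: 2.
Total tree length = 7.

7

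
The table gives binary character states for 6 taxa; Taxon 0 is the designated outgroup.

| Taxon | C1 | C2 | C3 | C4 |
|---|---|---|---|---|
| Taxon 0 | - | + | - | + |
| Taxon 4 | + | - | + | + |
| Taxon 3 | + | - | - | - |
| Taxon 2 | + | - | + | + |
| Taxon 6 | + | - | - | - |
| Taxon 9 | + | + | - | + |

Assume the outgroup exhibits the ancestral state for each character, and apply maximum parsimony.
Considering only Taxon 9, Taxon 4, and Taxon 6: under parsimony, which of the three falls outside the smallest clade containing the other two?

Character polarity is set by the outgroup: the derived state is whichever differs from the outgroup's state, so for C2, C4 the derived state is '-', and for the remaining characters it is '+'.
All ingroup taxa share the derived state '+' for C1; it defines the ingroup but does not resolve relationships within it.
Only Taxon 2, Taxon 3, Taxon 4, and Taxon 6 show the derived state '-' for C2, supporting them as a clade.
C3: derived state '+' in Taxon 2 and Taxon 4 only — synapomorphy for {Taxon 2, Taxon 4}.
C4: derived state '-' in Taxon 3 and Taxon 6 only — synapomorphy for {Taxon 3, Taxon 6}.
Most parsimonious ingroup topology: (((Taxon 4,Taxon 2),(Taxon 3,Taxon 6)),Taxon 9).
Taxon 4 and Taxon 6 share a more recent common ancestor with each other than either does with Taxon 9, so Taxon 9 is the least closely related of the three.

Taxon 9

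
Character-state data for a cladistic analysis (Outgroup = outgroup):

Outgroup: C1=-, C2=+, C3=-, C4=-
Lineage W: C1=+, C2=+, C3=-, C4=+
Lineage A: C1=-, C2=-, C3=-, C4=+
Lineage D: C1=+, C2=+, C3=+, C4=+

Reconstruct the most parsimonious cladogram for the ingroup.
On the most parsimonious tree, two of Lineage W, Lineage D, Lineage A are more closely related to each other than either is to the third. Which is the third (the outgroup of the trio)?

Lineage A

Character polarity is set by the outgroup: the derived state is whichever differs from the outgroup's state, so for C2 the derived state is '-', and for the remaining characters it is '+'.
C1 (derived state '+') is shared by Lineage D and Lineage W — a synapomorphy uniting that clade.
C2 (derived state '-') is unique to Lineage A (autapomorphy; uninformative for grouping).
C3 (derived state '+') is unique to Lineage D (autapomorphy; uninformative for grouping).
C4 (derived state '+') is shared by all ingroup taxa — unites the whole ingroup.
Most parsimonious ingroup topology: ((Lineage W,Lineage D),Lineage A).
Lineage W and Lineage D share a more recent common ancestor with each other than either does with Lineage A, so Lineage A is the least closely related of the three.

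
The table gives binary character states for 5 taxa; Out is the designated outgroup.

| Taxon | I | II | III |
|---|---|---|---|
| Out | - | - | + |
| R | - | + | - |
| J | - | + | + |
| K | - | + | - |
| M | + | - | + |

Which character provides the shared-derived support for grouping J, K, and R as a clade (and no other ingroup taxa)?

Character polarity is set by the outgroup: the derived state is whichever differs from the outgroup's state, so for III the derived state is '-', and for the remaining characters it is '+'.
I: derived state '+' in M only — an autapomorphy, so it tells us nothing about relationships among taxa.
II: derived state '+' in J, K, and R only — synapomorphy for {J, K, R}.
Only K and R show the derived state '-' for III, supporting them as a clade.
Most parsimonious ingroup topology: (((R,K),J),M).
The clade {J, K, R} is supported by II: its derived state '+' occurs in exactly those taxa and in no other taxon (including the outgroup).

II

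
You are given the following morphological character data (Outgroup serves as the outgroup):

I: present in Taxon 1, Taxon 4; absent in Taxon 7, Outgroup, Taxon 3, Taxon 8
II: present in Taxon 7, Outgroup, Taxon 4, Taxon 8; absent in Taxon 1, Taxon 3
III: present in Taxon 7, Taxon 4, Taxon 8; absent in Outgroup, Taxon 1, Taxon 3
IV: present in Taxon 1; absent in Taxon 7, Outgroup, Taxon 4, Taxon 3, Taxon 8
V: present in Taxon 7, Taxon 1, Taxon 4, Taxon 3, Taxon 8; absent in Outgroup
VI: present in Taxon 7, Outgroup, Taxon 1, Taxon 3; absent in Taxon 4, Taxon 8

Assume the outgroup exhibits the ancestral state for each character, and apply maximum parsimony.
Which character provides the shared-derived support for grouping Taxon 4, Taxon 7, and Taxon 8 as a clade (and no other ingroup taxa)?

III

Character polarity is set by the outgroup: the derived state is whichever differs from the outgroup's state, so for II, VI the derived state is 'absent', and for the remaining characters it is 'present'.
I (state 'present') occurs in Taxon 1 and Taxon 4 but conflicts with the nesting implied by the other characters — most parsimoniously interpreted as homoplasy.
Only Taxon 1 and Taxon 3 show the derived state 'absent' for II, supporting them as a clade.
III: derived state 'present' in Taxon 4, Taxon 7, and Taxon 8 only — synapomorphy for {Taxon 4, Taxon 7, Taxon 8}.
IV: derived state 'present' in Taxon 1 only — an autapomorphy, so it tells us nothing about relationships among taxa.
V (derived state 'present') is shared by all ingroup taxa — unites the whole ingroup.
Only Taxon 4 and Taxon 8 show the derived state 'absent' for VI, supporting them as a clade.
Most parsimonious ingroup topology: ((Taxon 1,Taxon 3),((Taxon 8,Taxon 4),Taxon 7)).
The clade {Taxon 4, Taxon 7, Taxon 8} is supported by III: its derived state 'present' occurs in exactly those taxa and in no other taxon (including the outgroup).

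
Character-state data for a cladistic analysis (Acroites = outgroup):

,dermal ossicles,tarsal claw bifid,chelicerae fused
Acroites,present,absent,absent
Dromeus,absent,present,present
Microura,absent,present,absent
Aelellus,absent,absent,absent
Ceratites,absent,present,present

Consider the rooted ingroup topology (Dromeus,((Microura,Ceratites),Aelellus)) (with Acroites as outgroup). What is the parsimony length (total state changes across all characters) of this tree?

Map each character onto (Dromeus,((Microura,Ceratites),Aelellus)) (rooted by Acroites) and count the minimum state changes it requires (Fitch parsimony):
dermal ossicles: 1; tarsal claw bifid: 2; chelicerae fused: 2.
Total tree length = 5.

5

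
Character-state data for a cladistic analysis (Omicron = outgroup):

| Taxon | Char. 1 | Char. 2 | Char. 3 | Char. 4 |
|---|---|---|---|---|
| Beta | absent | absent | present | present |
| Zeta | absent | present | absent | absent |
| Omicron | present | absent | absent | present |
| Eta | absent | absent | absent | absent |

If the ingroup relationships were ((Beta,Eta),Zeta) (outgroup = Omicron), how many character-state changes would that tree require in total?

5

Map each character onto ((Beta,Eta),Zeta) (rooted by Omicron) and count the minimum state changes it requires (Fitch parsimony):
Char. 1: 1; Char. 2: 1; Char. 3: 1; Char. 4: 2.
Total tree length = 5.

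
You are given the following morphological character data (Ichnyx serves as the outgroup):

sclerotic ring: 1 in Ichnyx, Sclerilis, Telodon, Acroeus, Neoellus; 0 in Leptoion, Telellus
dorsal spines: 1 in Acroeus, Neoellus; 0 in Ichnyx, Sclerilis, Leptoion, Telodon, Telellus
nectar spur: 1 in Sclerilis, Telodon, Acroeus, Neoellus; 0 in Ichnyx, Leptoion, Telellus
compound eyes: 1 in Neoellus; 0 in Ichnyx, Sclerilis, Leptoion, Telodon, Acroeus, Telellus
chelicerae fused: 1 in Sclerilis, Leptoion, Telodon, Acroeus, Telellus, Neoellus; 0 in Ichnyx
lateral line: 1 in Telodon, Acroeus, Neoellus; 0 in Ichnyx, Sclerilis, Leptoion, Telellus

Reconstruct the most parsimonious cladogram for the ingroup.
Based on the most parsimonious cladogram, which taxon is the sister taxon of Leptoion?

Telellus

Character polarity is set by the outgroup: the derived state is whichever differs from the outgroup's state, so for sclerotic ring the derived state is '0', and for the remaining characters it is '1'.
sclerotic ring: derived state '0' in Leptoion and Telellus only — synapomorphy for {Leptoion, Telellus}.
dorsal spines (derived state '1') is shared by Acroeus and Neoellus — a synapomorphy uniting that clade.
Only Acroeus, Neoellus, Sclerilis, and Telodon show the derived state '1' for nectar spur, supporting them as a clade.
compound eyes: derived state '1' in Neoellus only — an autapomorphy, so it tells us nothing about relationships among taxa.
chelicerae fused (derived state '1') is shared by all ingroup taxa — unites the whole ingroup.
Only Acroeus, Neoellus, and Telodon show the derived state '1' for lateral line, supporting them as a clade.
Most parsimonious ingroup topology: ((Sclerilis,(Telodon,(Acroeus,Neoellus))),(Leptoion,Telellus)).
Leptoion and Telellus form a cherry on this tree, so they are sister taxa.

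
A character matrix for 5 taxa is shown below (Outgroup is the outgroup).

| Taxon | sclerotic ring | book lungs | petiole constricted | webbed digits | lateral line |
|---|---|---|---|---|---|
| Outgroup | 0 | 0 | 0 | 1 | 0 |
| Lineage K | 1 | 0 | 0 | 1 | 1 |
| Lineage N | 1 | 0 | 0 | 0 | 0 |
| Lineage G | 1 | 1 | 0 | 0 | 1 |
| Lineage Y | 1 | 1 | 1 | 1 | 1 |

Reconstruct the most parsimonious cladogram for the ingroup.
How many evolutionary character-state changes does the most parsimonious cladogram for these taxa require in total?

Character polarity is set by the outgroup: the derived state is whichever differs from the outgroup's state, so for webbed digits the derived state is '0', and for the remaining characters it is '1'.
sclerotic ring (derived state '1') is shared by all ingroup taxa — unites the whole ingroup.
Only Lineage G and Lineage Y show the derived state '1' for book lungs, supporting them as a clade.
petiole constricted (derived state '1') is unique to Lineage Y (autapomorphy; uninformative for grouping).
webbed digits groups Lineage G and Lineage N, which is incompatible with the clades supported by the remaining characters; treating it as convergent (homoplasy) costs fewer steps than any alternative tree.
Only Lineage G, Lineage K, and Lineage Y show the derived state '1' for lateral line, supporting them as a clade.
Most parsimonious ingroup topology: ((Lineage K,(Lineage G,Lineage Y)),Lineage N).
Changes per character on this tree: sclerotic ring: 1; book lungs: 1; petiole constricted: 1; webbed digits: 2; lateral line: 1.
Total = 6.

6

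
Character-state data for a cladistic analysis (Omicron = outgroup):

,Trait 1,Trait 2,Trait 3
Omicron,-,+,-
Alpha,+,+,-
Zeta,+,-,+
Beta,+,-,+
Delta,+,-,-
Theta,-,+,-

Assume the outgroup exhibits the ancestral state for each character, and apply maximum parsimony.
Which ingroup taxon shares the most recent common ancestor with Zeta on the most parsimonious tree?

Beta

Character polarity is set by the outgroup: the derived state is whichever differs from the outgroup's state, so for Trait 2 the derived state is '-', and for the remaining characters it is '+'.
Trait 1: derived state '+' in Alpha, Beta, Delta, and Zeta only — synapomorphy for {Alpha, Beta, Delta, Zeta}.
Only Beta, Delta, and Zeta show the derived state '-' for Trait 2, supporting them as a clade.
Trait 3 (derived state '+') is shared by Beta and Zeta — a synapomorphy uniting that clade.
Most parsimonious ingroup topology: ((Alpha,((Zeta,Beta),Delta)),Theta).
Zeta and Beta form a cherry on this tree, so they are sister taxa.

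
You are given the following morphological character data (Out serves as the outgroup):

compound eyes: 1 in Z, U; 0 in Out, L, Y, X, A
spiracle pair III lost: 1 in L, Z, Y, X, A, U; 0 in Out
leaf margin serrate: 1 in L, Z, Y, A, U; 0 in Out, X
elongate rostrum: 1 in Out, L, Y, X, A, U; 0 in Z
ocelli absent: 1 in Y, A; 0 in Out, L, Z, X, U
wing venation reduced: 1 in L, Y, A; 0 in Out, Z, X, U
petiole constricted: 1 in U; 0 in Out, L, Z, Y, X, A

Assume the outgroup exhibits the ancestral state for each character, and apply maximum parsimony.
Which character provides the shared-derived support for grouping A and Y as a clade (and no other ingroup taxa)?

Character polarity is set by the outgroup: the derived state is whichever differs from the outgroup's state, so for elongate rostrum the derived state is '0', and for the remaining characters it is '1'.
Only U and Z show the derived state '1' for compound eyes, supporting them as a clade.
All ingroup taxa share the derived state '1' for spiracle pair III lost; it defines the ingroup but does not resolve relationships within it.
leaf margin serrate (derived state '1') is shared by A, L, U, Y, and Z — a synapomorphy uniting that clade.
elongate rostrum: derived state '0' in Z only — an autapomorphy, so it tells us nothing about relationships among taxa.
ocelli absent: derived state '1' in A and Y only — synapomorphy for {A, Y}.
wing venation reduced (derived state '1') is shared by A, L, and Y — a synapomorphy uniting that clade.
petiole constricted: derived state '1' in U only — an autapomorphy, so it tells us nothing about relationships among taxa.
Most parsimonious ingroup topology: (((L,(Y,A)),(Z,U)),X).
The clade {A, Y} is supported by ocelli absent: its derived state '1' occurs in exactly those taxa and in no other taxon (including the outgroup).

ocelli absent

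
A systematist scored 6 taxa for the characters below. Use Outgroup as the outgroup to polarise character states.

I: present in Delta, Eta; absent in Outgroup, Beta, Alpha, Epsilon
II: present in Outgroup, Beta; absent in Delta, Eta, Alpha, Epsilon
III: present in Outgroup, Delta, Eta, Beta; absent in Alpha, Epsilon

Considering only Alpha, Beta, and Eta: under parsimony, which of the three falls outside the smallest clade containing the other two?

Character polarity is set by the outgroup: the derived state is whichever differs from the outgroup's state, so for II, III the derived state is 'absent', and for the remaining characters it is 'present'.
Only Delta and Eta show the derived state 'present' for I, supporting them as a clade.
II: derived state 'absent' in Alpha, Delta, Epsilon, and Eta only — synapomorphy for {Alpha, Delta, Epsilon, Eta}.
III (derived state 'absent') is shared by Alpha and Epsilon — a synapomorphy uniting that clade.
Most parsimonious ingroup topology: (((Delta,Eta),(Alpha,Epsilon)),Beta).
Eta and Alpha share a more recent common ancestor with each other than either does with Beta, so Beta is the least closely related of the three.

Beta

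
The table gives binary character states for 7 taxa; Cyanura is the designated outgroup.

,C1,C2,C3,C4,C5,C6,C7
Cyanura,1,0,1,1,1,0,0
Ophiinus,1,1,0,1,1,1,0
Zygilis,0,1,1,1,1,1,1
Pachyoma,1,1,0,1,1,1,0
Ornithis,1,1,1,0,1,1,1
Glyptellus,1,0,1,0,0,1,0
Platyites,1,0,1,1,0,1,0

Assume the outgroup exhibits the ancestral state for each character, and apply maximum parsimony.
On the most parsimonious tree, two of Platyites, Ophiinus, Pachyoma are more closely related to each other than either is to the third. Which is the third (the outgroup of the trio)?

Platyites

Character polarity is set by the outgroup: the derived state is whichever differs from the outgroup's state, so for C1, C3, C4, C5 the derived state is '0', and for the remaining characters it is '1'.
C1: derived state '0' in Zygilis only — an autapomorphy, so it tells us nothing about relationships among taxa.
C2: derived state '1' in Ophiinus, Ornithis, Pachyoma, and Zygilis only — synapomorphy for {Ophiinus, Ornithis, Pachyoma, Zygilis}.
C3 (derived state '0') is shared by Ophiinus and Pachyoma — a synapomorphy uniting that clade.
C4 groups Glyptellus and Ornithis, which is incompatible with the clades supported by the remaining characters; treating it as convergent (homoplasy) costs fewer steps than any alternative tree.
C5 (derived state '0') is shared by Glyptellus and Platyites — a synapomorphy uniting that clade.
All ingroup taxa share the derived state '1' for C6; it defines the ingroup but does not resolve relationships within it.
Only Ornithis and Zygilis show the derived state '1' for C7, supporting them as a clade.
Most parsimonious ingroup topology: (((Ophiinus,Pachyoma),(Zygilis,Ornithis)),(Glyptellus,Platyites)).
Pachyoma and Ophiinus share a more recent common ancestor with each other than either does with Platyites, so Platyites is the least closely related of the three.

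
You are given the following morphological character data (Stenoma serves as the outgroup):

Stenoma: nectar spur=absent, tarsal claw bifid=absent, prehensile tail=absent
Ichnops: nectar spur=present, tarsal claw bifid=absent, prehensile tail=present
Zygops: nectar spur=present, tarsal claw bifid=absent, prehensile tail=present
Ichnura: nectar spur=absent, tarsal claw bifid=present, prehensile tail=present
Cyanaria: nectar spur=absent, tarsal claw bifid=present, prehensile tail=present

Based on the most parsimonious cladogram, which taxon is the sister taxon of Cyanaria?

Ichnura

The outgroup has state 'absent' for every character, so 'present' is the derived state throughout.
nectar spur (derived state 'present') is shared by Ichnops and Zygops — a synapomorphy uniting that clade.
tarsal claw bifid (derived state 'present') is shared by Cyanaria and Ichnura — a synapomorphy uniting that clade.
All ingroup taxa share the derived state 'present' for prehensile tail; it defines the ingroup but does not resolve relationships within it.
Most parsimonious ingroup topology: ((Ichnops,Zygops),(Ichnura,Cyanaria)).
Cyanaria and Ichnura form a cherry on this tree, so they are sister taxa.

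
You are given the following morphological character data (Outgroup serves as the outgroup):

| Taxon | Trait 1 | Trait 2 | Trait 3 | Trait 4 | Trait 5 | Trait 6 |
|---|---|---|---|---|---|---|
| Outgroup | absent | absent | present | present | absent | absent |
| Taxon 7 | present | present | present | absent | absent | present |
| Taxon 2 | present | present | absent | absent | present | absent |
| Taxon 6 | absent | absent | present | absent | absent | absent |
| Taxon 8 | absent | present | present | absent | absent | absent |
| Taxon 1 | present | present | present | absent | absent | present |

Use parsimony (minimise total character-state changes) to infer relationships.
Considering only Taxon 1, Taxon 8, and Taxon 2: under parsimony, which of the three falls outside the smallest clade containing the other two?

Character polarity is set by the outgroup: the derived state is whichever differs from the outgroup's state, so for Trait 3, Trait 4 the derived state is 'absent', and for the remaining characters it is 'present'.
Trait 1 (derived state 'present') is shared by Taxon 1, Taxon 2, and Taxon 7 — a synapomorphy uniting that clade.
Trait 2 (derived state 'present') is shared by Taxon 1, Taxon 2, Taxon 7, and Taxon 8 — a synapomorphy uniting that clade.
Trait 3: derived state 'absent' in Taxon 2 only — an autapomorphy, so it tells us nothing about relationships among taxa.
Trait 4 (derived state 'absent') is shared by all ingroup taxa — unites the whole ingroup.
Trait 5: derived state 'present' in Taxon 2 only — an autapomorphy, so it tells us nothing about relationships among taxa.
Trait 6: derived state 'present' in Taxon 1 and Taxon 7 only — synapomorphy for {Taxon 1, Taxon 7}.
Most parsimonious ingroup topology: ((((Taxon 7,Taxon 1),Taxon 2),Taxon 8),Taxon 6).
Taxon 1 and Taxon 2 share a more recent common ancestor with each other than either does with Taxon 8, so Taxon 8 is the least closely related of the three.

Taxon 8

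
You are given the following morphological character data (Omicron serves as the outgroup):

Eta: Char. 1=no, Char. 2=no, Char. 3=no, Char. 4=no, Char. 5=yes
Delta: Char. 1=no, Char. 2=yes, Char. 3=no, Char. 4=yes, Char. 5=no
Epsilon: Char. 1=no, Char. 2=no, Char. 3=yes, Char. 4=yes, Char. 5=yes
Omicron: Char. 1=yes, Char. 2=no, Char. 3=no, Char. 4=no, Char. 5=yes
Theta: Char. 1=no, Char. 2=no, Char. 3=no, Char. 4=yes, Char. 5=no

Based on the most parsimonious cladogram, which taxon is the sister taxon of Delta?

Character polarity is set by the outgroup: the derived state is whichever differs from the outgroup's state, so for Char. 1, Char. 5 the derived state is 'no', and for the remaining characters it is 'yes'.
Char. 1 (derived state 'no') is shared by all ingroup taxa — unites the whole ingroup.
Char. 2 (derived state 'yes') is unique to Delta (autapomorphy; uninformative for grouping).
Char. 3: derived state 'yes' in Epsilon only — an autapomorphy, so it tells us nothing about relationships among taxa.
Char. 4: derived state 'yes' in Delta, Epsilon, and Theta only — synapomorphy for {Delta, Epsilon, Theta}.
Char. 5: derived state 'no' in Delta and Theta only — synapomorphy for {Delta, Theta}.
Most parsimonious ingroup topology: (((Delta,Theta),Epsilon),Eta).
Delta and Theta form a cherry on this tree, so they are sister taxa.

Theta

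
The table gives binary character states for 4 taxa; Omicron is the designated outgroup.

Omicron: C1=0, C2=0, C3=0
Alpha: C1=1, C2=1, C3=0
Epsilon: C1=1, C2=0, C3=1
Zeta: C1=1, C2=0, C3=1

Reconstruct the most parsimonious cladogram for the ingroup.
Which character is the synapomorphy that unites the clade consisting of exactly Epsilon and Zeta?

The outgroup has state '0' for every character, so '1' is the derived state throughout.
All ingroup taxa share the derived state '1' for C1; it defines the ingroup but does not resolve relationships within it.
C2: derived state '1' in Alpha only — an autapomorphy, so it tells us nothing about relationships among taxa.
Only Epsilon and Zeta show the derived state '1' for C3, supporting them as a clade.
Most parsimonious ingroup topology: (Alpha,(Epsilon,Zeta)).
The clade {Epsilon, Zeta} is supported by C3: its derived state '1' occurs in exactly those taxa and in no other taxon (including the outgroup).

C3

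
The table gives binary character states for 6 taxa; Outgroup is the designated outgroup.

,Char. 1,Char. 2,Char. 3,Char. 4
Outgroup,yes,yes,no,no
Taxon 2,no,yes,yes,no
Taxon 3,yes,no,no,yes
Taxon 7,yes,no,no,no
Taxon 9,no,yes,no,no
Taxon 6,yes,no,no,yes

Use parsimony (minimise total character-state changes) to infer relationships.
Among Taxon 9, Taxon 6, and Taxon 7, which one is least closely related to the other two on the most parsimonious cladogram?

Taxon 9

Character polarity is set by the outgroup: the derived state is whichever differs from the outgroup's state, so for Char. 1, Char. 2 the derived state is 'no', and for the remaining characters it is 'yes'.
Char. 1 (derived state 'no') is shared by Taxon 2 and Taxon 9 — a synapomorphy uniting that clade.
Char. 2: derived state 'no' in Taxon 3, Taxon 6, and Taxon 7 only — synapomorphy for {Taxon 3, Taxon 6, Taxon 7}.
Char. 3 (derived state 'yes') is unique to Taxon 2 (autapomorphy; uninformative for grouping).
Char. 4: derived state 'yes' in Taxon 3 and Taxon 6 only — synapomorphy for {Taxon 3, Taxon 6}.
Most parsimonious ingroup topology: ((Taxon 2,Taxon 9),((Taxon 3,Taxon 6),Taxon 7)).
Taxon 6 and Taxon 7 share a more recent common ancestor with each other than either does with Taxon 9, so Taxon 9 is the least closely related of the three.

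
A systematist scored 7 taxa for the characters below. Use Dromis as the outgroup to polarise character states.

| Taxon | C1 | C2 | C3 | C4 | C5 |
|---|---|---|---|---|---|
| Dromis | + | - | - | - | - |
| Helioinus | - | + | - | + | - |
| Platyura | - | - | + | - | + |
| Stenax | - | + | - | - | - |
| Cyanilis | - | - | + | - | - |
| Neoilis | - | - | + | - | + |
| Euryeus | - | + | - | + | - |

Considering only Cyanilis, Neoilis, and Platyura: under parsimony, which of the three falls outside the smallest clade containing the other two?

Character polarity is set by the outgroup: the derived state is whichever differs from the outgroup's state, so for C1 the derived state is '-', and for the remaining characters it is '+'.
C1 (derived state '-') is shared by all ingroup taxa — unites the whole ingroup.
C2: derived state '+' in Euryeus, Helioinus, and Stenax only — synapomorphy for {Euryeus, Helioinus, Stenax}.
C3 (derived state '+') is shared by Cyanilis, Neoilis, and Platyura — a synapomorphy uniting that clade.
Only Euryeus and Helioinus show the derived state '+' for C4, supporting them as a clade.
C5: derived state '+' in Neoilis and Platyura only — synapomorphy for {Neoilis, Platyura}.
Most parsimonious ingroup topology: (((Helioinus,Euryeus),Stenax),((Platyura,Neoilis),Cyanilis)).
Platyura and Neoilis share a more recent common ancestor with each other than either does with Cyanilis, so Cyanilis is the least closely related of the three.

Cyanilis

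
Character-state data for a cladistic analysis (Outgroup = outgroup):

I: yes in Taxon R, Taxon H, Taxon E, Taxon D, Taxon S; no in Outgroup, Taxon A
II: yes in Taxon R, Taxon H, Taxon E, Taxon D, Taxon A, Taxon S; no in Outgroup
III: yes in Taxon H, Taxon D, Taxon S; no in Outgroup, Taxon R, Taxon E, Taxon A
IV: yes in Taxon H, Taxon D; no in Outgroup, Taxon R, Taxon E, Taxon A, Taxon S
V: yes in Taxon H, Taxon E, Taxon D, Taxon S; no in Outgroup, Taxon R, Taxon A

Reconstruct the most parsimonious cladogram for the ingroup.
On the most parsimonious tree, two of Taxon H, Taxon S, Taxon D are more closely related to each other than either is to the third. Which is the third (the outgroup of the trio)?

Taxon S

The outgroup has state 'no' for every character, so 'yes' is the derived state throughout.
I: derived state 'yes' in Taxon D, Taxon E, Taxon H, Taxon R, and Taxon S only — synapomorphy for {Taxon D, Taxon E, Taxon H, Taxon R, Taxon S}.
II (derived state 'yes') is shared by all ingroup taxa — unites the whole ingroup.
Only Taxon D, Taxon H, and Taxon S show the derived state 'yes' for III, supporting them as a clade.
Only Taxon D and Taxon H show the derived state 'yes' for IV, supporting them as a clade.
V: derived state 'yes' in Taxon D, Taxon E, Taxon H, and Taxon S only — synapomorphy for {Taxon D, Taxon E, Taxon H, Taxon S}.
Most parsimonious ingroup topology: ((Taxon R,(((Taxon H,Taxon D),Taxon S),Taxon E)),Taxon A).
Taxon D and Taxon H share a more recent common ancestor with each other than either does with Taxon S, so Taxon S is the least closely related of the three.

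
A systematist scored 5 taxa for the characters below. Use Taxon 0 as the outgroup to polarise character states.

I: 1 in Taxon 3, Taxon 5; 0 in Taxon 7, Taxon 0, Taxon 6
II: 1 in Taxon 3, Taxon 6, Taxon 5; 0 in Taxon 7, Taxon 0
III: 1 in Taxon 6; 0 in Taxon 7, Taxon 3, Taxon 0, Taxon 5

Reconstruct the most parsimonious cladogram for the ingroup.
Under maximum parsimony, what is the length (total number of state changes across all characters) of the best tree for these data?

3

The outgroup has state '0' for every character, so '1' is the derived state throughout.
I (derived state '1') is shared by Taxon 3 and Taxon 5 — a synapomorphy uniting that clade.
Only Taxon 3, Taxon 5, and Taxon 6 show the derived state '1' for II, supporting them as a clade.
III: derived state '1' in Taxon 6 only — an autapomorphy, so it tells us nothing about relationships among taxa.
Most parsimonious ingroup topology: (((Taxon 5,Taxon 3),Taxon 6),Taxon 7).
Changes per character on this tree: I: 1; II: 1; III: 1.
Total = 3.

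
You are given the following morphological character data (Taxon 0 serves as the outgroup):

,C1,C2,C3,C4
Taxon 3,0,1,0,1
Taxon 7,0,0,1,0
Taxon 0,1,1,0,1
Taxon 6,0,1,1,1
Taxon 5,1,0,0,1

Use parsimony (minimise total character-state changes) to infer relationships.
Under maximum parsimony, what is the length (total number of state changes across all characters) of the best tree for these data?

Character polarity is set by the outgroup: the derived state is whichever differs from the outgroup's state, so for C1, C2, C4 the derived state is '0', and for the remaining characters it is '1'.
Only Taxon 3, Taxon 6, and Taxon 7 show the derived state '0' for C1, supporting them as a clade.
C2 (state '0') occurs in Taxon 5 and Taxon 7 but conflicts with the nesting implied by the other characters — most parsimoniously interpreted as homoplasy.
C3: derived state '1' in Taxon 6 and Taxon 7 only — synapomorphy for {Taxon 6, Taxon 7}.
C4: derived state '0' in Taxon 7 only — an autapomorphy, so it tells us nothing about relationships among taxa.
Most parsimonious ingroup topology: (Taxon 5,((Taxon 7,Taxon 6),Taxon 3)).
Changes per character on this tree: C1: 1; C2: 2; C3: 1; C4: 1.
Total = 5.

5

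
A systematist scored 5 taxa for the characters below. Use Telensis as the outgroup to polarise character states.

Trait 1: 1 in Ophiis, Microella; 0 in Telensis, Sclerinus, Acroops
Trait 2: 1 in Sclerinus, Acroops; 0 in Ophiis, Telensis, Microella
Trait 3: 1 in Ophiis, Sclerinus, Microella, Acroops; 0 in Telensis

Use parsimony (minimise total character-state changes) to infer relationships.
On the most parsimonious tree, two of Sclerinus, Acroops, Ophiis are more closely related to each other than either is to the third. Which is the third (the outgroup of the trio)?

Ophiis

The outgroup has state '0' for every character, so '1' is the derived state throughout.
Trait 1: derived state '1' in Microella and Ophiis only — synapomorphy for {Microella, Ophiis}.
Trait 2: derived state '1' in Acroops and Sclerinus only — synapomorphy for {Acroops, Sclerinus}.
All ingroup taxa share the derived state '1' for Trait 3; it defines the ingroup but does not resolve relationships within it.
Most parsimonious ingroup topology: ((Microella,Ophiis),(Sclerinus,Acroops)).
Acroops and Sclerinus share a more recent common ancestor with each other than either does with Ophiis, so Ophiis is the least closely related of the three.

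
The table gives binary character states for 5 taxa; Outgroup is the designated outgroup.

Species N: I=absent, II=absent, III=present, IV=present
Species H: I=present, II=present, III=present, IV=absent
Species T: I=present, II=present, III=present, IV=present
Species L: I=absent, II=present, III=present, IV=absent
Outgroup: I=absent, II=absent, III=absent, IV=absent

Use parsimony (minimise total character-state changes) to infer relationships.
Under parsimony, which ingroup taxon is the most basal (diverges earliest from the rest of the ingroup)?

Species N

The outgroup has state 'absent' for every character, so 'present' is the derived state throughout.
I (derived state 'present') is shared by Species H and Species T — a synapomorphy uniting that clade.
II: derived state 'present' in Species H, Species L, and Species T only — synapomorphy for {Species H, Species L, Species T}.
III (derived state 'present') is shared by all ingroup taxa — unites the whole ingroup.
IV groups Species N and Species T, which is incompatible with the clades supported by the remaining characters; treating it as convergent (homoplasy) costs fewer steps than any alternative tree.
Most parsimonious ingroup topology: ((Species L,(Species T,Species H)),Species N).
Species N is sister to the clade containing all other ingroup taxa, so it is the earliest-diverging (most basal) ingroup lineage.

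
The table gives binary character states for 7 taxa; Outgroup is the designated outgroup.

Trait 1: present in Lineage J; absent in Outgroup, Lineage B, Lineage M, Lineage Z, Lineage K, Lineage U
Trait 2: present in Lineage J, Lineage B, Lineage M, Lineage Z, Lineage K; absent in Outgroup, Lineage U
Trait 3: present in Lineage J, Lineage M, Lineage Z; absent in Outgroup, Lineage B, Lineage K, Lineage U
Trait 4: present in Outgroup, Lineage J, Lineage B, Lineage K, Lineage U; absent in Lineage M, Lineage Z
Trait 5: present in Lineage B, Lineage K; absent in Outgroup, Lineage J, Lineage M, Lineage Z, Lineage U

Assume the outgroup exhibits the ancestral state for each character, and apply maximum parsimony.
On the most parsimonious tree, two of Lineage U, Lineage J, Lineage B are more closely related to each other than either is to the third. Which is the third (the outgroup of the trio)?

Character polarity is set by the outgroup: the derived state is whichever differs from the outgroup's state, so for Trait 4 the derived state is 'absent', and for the remaining characters it is 'present'.
Trait 1: derived state 'present' in Lineage J only — an autapomorphy, so it tells us nothing about relationships among taxa.
Only Lineage B, Lineage J, Lineage K, Lineage M, and Lineage Z show the derived state 'present' for Trait 2, supporting them as a clade.
Trait 3: derived state 'present' in Lineage J, Lineage M, and Lineage Z only — synapomorphy for {Lineage J, Lineage M, Lineage Z}.
Only Lineage M and Lineage Z show the derived state 'absent' for Trait 4, supporting them as a clade.
Only Lineage B and Lineage K show the derived state 'present' for Trait 5, supporting them as a clade.
Most parsimonious ingroup topology: (((Lineage J,(Lineage M,Lineage Z)),(Lineage B,Lineage K)),Lineage U).
Lineage J and Lineage B share a more recent common ancestor with each other than either does with Lineage U, so Lineage U is the least closely related of the three.

Lineage U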